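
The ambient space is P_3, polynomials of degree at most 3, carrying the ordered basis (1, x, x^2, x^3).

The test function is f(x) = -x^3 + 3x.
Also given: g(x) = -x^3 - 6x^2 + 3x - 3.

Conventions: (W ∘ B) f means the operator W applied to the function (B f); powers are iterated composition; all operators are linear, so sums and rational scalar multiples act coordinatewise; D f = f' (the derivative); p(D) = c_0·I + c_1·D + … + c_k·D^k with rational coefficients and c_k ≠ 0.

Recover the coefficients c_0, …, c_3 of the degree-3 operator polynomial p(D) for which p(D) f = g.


D^0 f = -x^3 + 3x
D^1 f = -3x^2 + 3
D^2 f = -6x
D^3 f = -6
matching coefficients of g against c_0 f + c_1 Df + … from the top degree down determines the c_i
solution: c_0 = 1, c_1 = 2, c_2 = 0, c_3 = 3/2

c_0 = 1, c_1 = 2, c_2 = 0, c_3 = 3/2


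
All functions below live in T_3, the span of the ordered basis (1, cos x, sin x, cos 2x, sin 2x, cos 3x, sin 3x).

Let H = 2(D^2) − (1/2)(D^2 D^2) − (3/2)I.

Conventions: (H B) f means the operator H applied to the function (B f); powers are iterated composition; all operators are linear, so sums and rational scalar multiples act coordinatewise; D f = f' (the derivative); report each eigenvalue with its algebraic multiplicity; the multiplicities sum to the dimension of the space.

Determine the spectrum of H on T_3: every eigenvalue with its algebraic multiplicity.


λ = -60 (multiplicity 2), λ = -35/2 (multiplicity 2), λ = -4 (multiplicity 2), λ = -3/2 (multiplicity 1)

image of 1: -3/2
image of cos x: -4cos x
image of sin x: -4sin x
image of cos 2x: -(35/2)cos 2x
image of sin 2x: -(35/2)sin 2x
image of cos 3x: -60cos 3x
image of sin 3x: -60sin 3x
the matrix is diagonal; its diagonal is (-3/2, -4, -4, -35/2, -35/2, -60, -60)
for a triangular matrix the eigenvalues are the diagonal entries, with algebraic multiplicity their repetition count


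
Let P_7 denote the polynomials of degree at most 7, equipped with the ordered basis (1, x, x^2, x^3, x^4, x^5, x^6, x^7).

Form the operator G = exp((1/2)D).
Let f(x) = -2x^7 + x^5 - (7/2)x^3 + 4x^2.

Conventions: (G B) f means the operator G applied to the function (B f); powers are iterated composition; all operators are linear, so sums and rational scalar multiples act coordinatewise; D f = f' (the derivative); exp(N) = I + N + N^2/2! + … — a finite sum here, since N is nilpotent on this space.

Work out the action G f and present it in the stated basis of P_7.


order-1 term: -7x^6 + (5/2)x^4 - (21/4)x^2 + 4x
order-2 term: -(21/2)x^5 + (5/2)x^3 - (21/8)x + 1
order-3 term: -(35/4)x^4 + (5/4)x^2 - 7/16
order-4 term: -(35/8)x^3 + (5/16)x
order-5 term: -(21/16)x^2 + 1/32
order-6 term: -(7/32)x
order-7 term: -1/64
the series for exp((1/2)D) f terminates at order 7
exp((1/2)D) f = -2x^7 - 7x^6 - (19/2)x^5 - (25/4)x^4 - (43/8)x^3 - (21/16)x^2 + (47/32)x + 37/64

the result is g(x) = -2x^7 - 7x^6 - (19/2)x^5 - (25/4)x^4 - (43/8)x^3 - (21/16)x^2 + (47/32)x + 37/64


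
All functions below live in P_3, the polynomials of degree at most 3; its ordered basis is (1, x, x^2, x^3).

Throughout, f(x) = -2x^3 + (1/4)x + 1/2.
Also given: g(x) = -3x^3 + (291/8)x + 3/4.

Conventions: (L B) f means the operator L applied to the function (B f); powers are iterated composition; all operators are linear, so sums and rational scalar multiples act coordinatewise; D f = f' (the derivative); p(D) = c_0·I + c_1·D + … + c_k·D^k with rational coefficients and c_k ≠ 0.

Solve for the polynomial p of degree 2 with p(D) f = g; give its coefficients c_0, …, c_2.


p(D) = (3/2)·I − 3·D^2, i.e. c_0 = 3/2, c_1 = 0, c_2 = -3

D^0 f = -2x^3 + (1/4)x + 1/2
D^1 f = -6x^2 + 1/4
D^2 f = -12x
matching coefficients of g against c_0 f + c_1 Df + … from the top degree down determines the c_i
solution: c_0 = 3/2, c_1 = 0, c_2 = -3


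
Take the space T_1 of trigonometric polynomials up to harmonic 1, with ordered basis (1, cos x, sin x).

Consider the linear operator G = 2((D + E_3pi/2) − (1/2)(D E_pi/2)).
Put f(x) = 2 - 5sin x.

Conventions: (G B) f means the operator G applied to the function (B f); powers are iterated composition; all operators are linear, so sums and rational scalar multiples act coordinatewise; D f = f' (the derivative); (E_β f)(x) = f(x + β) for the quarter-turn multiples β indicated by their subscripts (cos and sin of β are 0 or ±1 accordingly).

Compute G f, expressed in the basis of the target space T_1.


D f = -5cos x
E_3pi/2 f = 2 + 5cos x
(D + E_3pi/2) f = 2
E_pi/2 f = 2 - 5cos x
D E_pi/2 f = 5sin x
(-(1/2)(D E_pi/2)) f = -(5/2)sin x
((D + E_3pi/2) − (1/2)(D E_pi/2)) f = 2 - (5/2)sin x
(2((D + E_3pi/2) − (1/2)(D E_pi/2))) f = 4 - 5sin x

g(x) = 4 - 5sin x


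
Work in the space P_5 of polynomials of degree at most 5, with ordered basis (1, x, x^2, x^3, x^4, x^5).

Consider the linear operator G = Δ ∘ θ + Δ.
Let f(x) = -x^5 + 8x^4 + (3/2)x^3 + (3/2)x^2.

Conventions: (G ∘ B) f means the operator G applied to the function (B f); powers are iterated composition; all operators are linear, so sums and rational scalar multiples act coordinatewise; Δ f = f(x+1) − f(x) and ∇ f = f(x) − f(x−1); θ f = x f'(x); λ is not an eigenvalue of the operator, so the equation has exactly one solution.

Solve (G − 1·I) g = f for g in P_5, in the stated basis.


g(x) = x^5 + 22x^4 + (997/2)x^3 + (13401/2)x^2 + 46655x + 231043/2

write g with unknown coordinates in the stated basis and equate coefficients in (G − 1·I) g = f
solving from the highest basis element down gives g = x^5 + 22x^4 + (997/2)x^3 + (13401/2)x^2 + 46655x + 231043/2
check: G g = 30x^4 + 500x^3 + 6702x^2 + 46655x + 231043/2
so G g − 1·g = -x^5 + 8x^4 + (3/2)x^3 + (3/2)x^2 = f ✓


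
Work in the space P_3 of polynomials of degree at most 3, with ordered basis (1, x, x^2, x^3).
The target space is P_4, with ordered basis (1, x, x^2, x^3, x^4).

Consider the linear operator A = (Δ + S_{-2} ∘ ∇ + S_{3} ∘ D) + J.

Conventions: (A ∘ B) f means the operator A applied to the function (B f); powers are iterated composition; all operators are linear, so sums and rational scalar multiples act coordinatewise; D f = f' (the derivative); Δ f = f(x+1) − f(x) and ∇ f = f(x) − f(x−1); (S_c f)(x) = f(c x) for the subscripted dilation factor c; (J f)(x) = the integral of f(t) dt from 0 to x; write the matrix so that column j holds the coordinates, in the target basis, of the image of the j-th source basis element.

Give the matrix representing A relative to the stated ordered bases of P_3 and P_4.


image of 1: x
image of x: (1/2)x^2 + 3
image of x^2: (1/3)x^3 + 4x
image of x^3: (1/4)x^4 + 42x^2 + 9x + 2
each image's coordinates form column j of the matrix

the matrix is [[0, 3, 0, 2]; [1, 0, 4, 9]; [0, 1/2, 0, 42]; [0, 0, 1/3, 0]; [0, 0, 0, 1/4]] (rows listed top to bottom)


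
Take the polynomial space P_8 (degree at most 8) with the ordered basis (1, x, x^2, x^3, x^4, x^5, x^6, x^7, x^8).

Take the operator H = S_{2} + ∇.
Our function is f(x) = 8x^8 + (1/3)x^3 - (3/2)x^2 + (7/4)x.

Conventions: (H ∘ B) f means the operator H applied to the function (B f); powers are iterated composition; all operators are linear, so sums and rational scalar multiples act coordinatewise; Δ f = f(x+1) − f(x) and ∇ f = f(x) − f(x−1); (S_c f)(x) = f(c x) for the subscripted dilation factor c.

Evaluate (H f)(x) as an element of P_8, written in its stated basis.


S_{2} f = 2048x^8 + (8/3)x^3 - 6x^2 + (7/2)x
∇ f = 64x^7 - 224x^6 + 448x^5 - 560x^4 + 448x^3 - 223x^2 + 60x - 53/12
(S_{2} + ∇) f = 2048x^8 + 64x^7 - 224x^6 + 448x^5 - 560x^4 + (1352/3)x^3 - 229x^2 + (127/2)x - 53/12

the image equals g(x) = 2048x^8 + 64x^7 - 224x^6 + 448x^5 - 560x^4 + (1352/3)x^3 - 229x^2 + (127/2)x - 53/12


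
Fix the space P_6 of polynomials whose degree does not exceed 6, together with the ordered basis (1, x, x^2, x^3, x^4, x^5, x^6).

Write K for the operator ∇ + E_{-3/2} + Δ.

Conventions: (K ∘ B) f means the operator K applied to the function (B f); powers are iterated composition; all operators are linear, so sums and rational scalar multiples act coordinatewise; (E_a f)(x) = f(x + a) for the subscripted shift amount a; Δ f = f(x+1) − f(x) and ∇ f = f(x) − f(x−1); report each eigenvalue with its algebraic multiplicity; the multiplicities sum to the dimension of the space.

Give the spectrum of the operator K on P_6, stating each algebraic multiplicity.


image of 1: 1
image of x: x + 1/2
image of x^2: x^2 + x + 9/4
image of x^3: x^3 + (3/2)x^2 + (27/4)x - 11/8
image of x^4: x^4 + 2x^3 + (27/2)x^2 - (11/2)x + 81/16
image of x^5: x^5 + (5/2)x^4 + (45/2)x^3 - (55/4)x^2 + (405/16)x - 179/32
image of x^6: x^6 + 3x^5 + (135/4)x^4 - (55/2)x^3 + (1215/16)x^2 - (537/16)x + 729/64
the matrix is upper triangular; its diagonal is (1, 1, 1, 1, 1, 1, 1)
for a triangular matrix the eigenvalues are the diagonal entries, with algebraic multiplicity their repetition count

λ = 1 (multiplicity 7)


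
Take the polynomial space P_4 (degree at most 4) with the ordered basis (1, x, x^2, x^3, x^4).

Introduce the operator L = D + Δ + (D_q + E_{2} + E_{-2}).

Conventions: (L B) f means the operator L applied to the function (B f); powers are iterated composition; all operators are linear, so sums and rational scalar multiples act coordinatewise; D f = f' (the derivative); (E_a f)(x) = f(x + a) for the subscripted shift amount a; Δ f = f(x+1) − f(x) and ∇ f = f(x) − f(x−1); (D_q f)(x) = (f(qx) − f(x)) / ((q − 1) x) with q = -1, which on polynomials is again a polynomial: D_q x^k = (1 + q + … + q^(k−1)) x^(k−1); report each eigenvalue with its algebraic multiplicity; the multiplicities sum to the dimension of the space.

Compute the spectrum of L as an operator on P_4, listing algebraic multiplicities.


λ = 2 (multiplicity 5)

image of 1: 2
image of x: 2x + 3
image of x^2: 2x^2 + 4x + 9
image of x^3: 2x^3 + 7x^2 + 27x + 1
image of x^4: 2x^4 + 8x^3 + 54x^2 + 4x + 33
the matrix is upper triangular; its diagonal is (2, 2, 2, 2, 2)
for a triangular matrix the eigenvalues are the diagonal entries, with algebraic multiplicity their repetition count


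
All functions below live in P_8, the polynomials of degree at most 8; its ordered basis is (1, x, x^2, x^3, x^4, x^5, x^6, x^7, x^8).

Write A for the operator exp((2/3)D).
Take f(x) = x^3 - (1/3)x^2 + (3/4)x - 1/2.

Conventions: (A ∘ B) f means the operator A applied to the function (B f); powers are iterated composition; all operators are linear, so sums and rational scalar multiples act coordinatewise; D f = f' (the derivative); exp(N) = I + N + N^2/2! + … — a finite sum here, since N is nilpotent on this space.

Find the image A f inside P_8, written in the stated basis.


order-1 term: 2x^2 - (4/9)x + 1/2
order-2 term: (4/3)x - 4/27
order-3 term: 8/27
the series for exp((2/3)D) f terminates at order 3
exp((2/3)D) f = x^3 + (5/3)x^2 + (59/36)x + 4/27

the image equals g(x) = x^3 + (5/3)x^2 + (59/36)x + 4/27


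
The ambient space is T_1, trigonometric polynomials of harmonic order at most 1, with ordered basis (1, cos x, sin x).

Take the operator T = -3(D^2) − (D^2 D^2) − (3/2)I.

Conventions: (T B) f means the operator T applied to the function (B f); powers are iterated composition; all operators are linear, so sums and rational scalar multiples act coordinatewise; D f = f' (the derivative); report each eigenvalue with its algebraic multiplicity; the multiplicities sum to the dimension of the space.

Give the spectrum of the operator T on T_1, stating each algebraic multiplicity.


λ = -3/2 (multiplicity 1), λ = 1/2 (multiplicity 2)

image of 1: -3/2
image of cos x: (1/2)cos x
image of sin x: (1/2)sin x
the matrix is diagonal; its diagonal is (-3/2, 1/2, 1/2)
for a triangular matrix the eigenvalues are the diagonal entries, with algebraic multiplicity their repetition count


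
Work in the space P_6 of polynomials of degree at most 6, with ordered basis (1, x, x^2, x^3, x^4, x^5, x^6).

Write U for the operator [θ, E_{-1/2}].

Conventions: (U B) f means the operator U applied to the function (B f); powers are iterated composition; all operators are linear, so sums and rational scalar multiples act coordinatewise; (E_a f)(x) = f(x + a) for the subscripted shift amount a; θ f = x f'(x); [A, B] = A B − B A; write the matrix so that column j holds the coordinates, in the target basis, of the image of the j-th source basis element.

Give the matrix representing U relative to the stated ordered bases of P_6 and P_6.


image of 1: 0
image of x: 1/2
image of x^2: x - 1/2
image of x^3: (3/2)x^2 - (3/2)x + 3/8
image of x^4: 2x^3 - 3x^2 + (3/2)x - 1/4
image of x^5: (5/2)x^4 - 5x^3 + (15/4)x^2 - (5/4)x + 5/32
image of x^6: 3x^5 - (15/2)x^4 + (15/2)x^3 - (15/4)x^2 + (15/16)x - 3/32
each image's coordinates form column j of the matrix

the matrix is [[0, 1/2, -1/2, 3/8, -1/4, 5/32, -3/32]; [0, 0, 1, -3/2, 3/2, -5/4, 15/16]; [0, 0, 0, 3/2, -3, 15/4, -15/4]; [0, 0, 0, 0, 2, -5, 15/2]; [0, 0, 0, 0, 0, 5/2, -15/2]; [0, 0, 0, 0, 0, 0, 3]; [0, 0, 0, 0, 0, 0, 0]] (rows listed top to bottom)


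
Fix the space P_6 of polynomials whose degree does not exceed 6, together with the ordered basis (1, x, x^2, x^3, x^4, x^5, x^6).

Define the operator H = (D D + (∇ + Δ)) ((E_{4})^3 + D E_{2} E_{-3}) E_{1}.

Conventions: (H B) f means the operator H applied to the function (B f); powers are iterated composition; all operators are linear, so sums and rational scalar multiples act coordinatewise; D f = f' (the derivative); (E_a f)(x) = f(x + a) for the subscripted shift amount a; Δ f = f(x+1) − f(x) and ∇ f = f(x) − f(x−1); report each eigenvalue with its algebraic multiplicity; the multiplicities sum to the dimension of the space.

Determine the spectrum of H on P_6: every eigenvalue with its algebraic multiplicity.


λ = 0 (multiplicity 7)

image of 1: 0
image of x: 2
image of x^2: 4x + 58
image of x^3: 6x^2 + 174x + 1100
image of x^4: 8x^3 + 348x^2 + 4400x + 19716
image of x^5: 10x^4 + 580x^3 + 11000x^2 + 98580x + 332932
image of x^6: 12x^5 + 870x^4 + 22000x^3 + 295740x^2 + 1997592x + 5400394
the matrix is upper triangular; its diagonal is (0, 0, 0, 0, 0, 0, 0)
for a triangular matrix the eigenvalues are the diagonal entries, with algebraic multiplicity their repetition count


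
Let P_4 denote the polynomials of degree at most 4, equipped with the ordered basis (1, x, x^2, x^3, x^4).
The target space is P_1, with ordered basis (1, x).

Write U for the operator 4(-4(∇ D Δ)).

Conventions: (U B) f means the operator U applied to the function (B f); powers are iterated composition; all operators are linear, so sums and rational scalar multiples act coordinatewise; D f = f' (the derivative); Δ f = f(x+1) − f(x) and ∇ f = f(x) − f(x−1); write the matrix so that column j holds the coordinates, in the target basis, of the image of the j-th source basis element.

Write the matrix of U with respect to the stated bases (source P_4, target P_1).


image of 1: 0
image of x: 0
image of x^2: 0
image of x^3: -96
image of x^4: -384x
each image's coordinates form column j of the matrix

the matrix is [[0, 0, 0, -96, 0]; [0, 0, 0, 0, -384]] (rows listed top to bottom)


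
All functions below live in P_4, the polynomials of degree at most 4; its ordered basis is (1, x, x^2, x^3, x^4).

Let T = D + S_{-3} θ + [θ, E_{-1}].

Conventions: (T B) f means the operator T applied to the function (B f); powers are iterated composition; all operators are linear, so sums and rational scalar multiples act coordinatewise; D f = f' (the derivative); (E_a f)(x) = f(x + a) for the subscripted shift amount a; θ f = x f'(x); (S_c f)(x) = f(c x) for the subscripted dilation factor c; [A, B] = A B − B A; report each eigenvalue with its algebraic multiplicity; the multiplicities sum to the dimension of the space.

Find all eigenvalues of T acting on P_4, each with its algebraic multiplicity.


λ = -81 (multiplicity 1), λ = -3 (multiplicity 1), λ = 0 (multiplicity 1), λ = 18 (multiplicity 1), λ = 324 (multiplicity 1)

image of 1: 0
image of x: -3x + 2
image of x^2: 18x^2 + 4x - 2
image of x^3: -81x^3 + 6x^2 - 6x + 3
image of x^4: 324x^4 + 8x^3 - 12x^2 + 12x - 4
the matrix is upper triangular; its diagonal is (0, -3, 18, -81, 324)
for a triangular matrix the eigenvalues are the diagonal entries, with algebraic multiplicity their repetition count


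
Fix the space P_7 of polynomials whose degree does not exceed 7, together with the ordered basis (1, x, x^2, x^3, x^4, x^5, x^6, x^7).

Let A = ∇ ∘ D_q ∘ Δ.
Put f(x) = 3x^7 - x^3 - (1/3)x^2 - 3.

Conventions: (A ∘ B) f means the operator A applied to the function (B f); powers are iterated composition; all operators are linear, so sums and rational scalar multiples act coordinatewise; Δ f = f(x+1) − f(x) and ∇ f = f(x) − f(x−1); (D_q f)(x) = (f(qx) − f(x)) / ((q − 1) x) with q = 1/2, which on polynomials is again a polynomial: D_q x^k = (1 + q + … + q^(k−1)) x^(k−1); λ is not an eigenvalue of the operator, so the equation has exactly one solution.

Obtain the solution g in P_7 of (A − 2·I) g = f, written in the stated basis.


write g with unknown coordinates in the stated basis and equate coefficients in (A − 2·I) g = f
solving from the highest basis element down gives g = -(3/2)x^7 - (6615/128)x^4 - (1165/64)x^3 - (13009/192)x^2 - (24087/64)x - 25053/256
check: A g = -(6615/64)x^4 - (1197/32)x^3 - (4347/32)x^2 - (24087/32)x - 25437/128
so A g − 2·g = 3x^7 - x^3 - (1/3)x^2 - 3 = f ✓

g(x) = -(3/2)x^7 - (6615/128)x^4 - (1165/64)x^3 - (13009/192)x^2 - (24087/64)x - 25053/256


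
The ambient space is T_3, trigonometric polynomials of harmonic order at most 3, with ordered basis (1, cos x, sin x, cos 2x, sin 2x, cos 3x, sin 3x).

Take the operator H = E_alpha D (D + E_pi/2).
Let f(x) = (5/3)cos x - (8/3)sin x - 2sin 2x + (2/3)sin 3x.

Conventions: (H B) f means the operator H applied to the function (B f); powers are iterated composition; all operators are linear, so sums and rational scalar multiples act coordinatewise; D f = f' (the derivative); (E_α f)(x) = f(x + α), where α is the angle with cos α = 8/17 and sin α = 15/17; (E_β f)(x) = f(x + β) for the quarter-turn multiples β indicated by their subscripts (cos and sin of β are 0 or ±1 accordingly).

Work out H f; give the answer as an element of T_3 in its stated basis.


g(x) = (160/51)cos x + (278/51)sin x + (1276/289)cos 2x - (2248/289)sin 2x + (1980/4913)cos 3x + (19552/4913)sin 3x

D f = -(8/3)cos x - (5/3)sin x - 4cos 2x + 2cos 3x
E_pi/2 f = -(8/3)cos x - (5/3)sin x + 2sin 2x - (2/3)cos 3x
(D + E_pi/2) f = -(16/3)cos x - (10/3)sin x - 4cos 2x + 2sin 2x + (4/3)cos 3x
D (D + E_pi/2) f = -(10/3)cos x + (16/3)sin x + 4cos 2x + 8sin 2x - 4sin 3x
E_alpha D (D + E_pi/2) f = (160/51)cos x + (278/51)sin x + (1276/289)cos 2x - (2248/289)sin 2x + (1980/4913)cos 3x + (19552/4913)sin 3x


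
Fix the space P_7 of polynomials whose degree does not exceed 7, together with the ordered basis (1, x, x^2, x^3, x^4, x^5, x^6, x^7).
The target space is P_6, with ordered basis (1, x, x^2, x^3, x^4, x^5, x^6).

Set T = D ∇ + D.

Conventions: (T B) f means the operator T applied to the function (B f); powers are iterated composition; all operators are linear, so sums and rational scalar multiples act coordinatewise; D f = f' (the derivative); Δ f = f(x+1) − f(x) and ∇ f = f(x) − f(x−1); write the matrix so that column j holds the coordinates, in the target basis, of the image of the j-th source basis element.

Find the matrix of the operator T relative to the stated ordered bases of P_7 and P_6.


image of 1: 0
image of x: 1
image of x^2: 2x + 2
image of x^3: 3x^2 + 6x - 3
image of x^4: 4x^3 + 12x^2 - 12x + 4
image of x^5: 5x^4 + 20x^3 - 30x^2 + 20x - 5
image of x^6: 6x^5 + 30x^4 - 60x^3 + 60x^2 - 30x + 6
image of x^7: 7x^6 + 42x^5 - 105x^4 + 140x^3 - 105x^2 + 42x - 7
each image's coordinates form column j of the matrix

the matrix is [[0, 1, 2, -3, 4, -5, 6, -7]; [0, 0, 2, 6, -12, 20, -30, 42]; [0, 0, 0, 3, 12, -30, 60, -105]; [0, 0, 0, 0, 4, 20, -60, 140]; [0, 0, 0, 0, 0, 5, 30, -105]; [0, 0, 0, 0, 0, 0, 6, 42]; [0, 0, 0, 0, 0, 0, 0, 7]] (rows listed top to bottom)


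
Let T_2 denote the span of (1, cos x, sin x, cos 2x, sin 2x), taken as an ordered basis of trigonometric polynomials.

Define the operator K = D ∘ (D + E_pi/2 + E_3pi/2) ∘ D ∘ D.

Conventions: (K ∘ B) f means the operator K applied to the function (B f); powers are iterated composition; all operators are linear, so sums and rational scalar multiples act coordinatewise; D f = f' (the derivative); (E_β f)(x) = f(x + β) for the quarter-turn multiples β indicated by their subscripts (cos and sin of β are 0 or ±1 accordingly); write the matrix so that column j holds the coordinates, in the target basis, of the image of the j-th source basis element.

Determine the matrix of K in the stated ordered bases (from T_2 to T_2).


the matrix is [[0, 0, 0, 0, 0]; [0, 1, 0, 0, 0]; [0, 0, 1, 0, 0]; [0, 0, 0, 16, 16]; [0, 0, 0, -16, 16]] (rows listed top to bottom)

image of 1: 0
image of cos x: cos x
image of sin x: sin x
image of cos 2x: 16cos 2x - 16sin 2x
image of sin 2x: 16cos 2x + 16sin 2x
each image's coordinates form column j of the matrix


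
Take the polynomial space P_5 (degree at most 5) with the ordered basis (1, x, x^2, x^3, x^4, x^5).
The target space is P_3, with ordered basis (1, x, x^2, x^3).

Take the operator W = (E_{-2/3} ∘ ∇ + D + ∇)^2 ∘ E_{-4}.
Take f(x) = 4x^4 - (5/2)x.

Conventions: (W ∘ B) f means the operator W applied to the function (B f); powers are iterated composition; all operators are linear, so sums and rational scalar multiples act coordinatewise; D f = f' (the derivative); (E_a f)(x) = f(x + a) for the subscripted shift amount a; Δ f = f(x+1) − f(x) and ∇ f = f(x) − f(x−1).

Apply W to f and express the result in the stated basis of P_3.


E_{-4} f = 4x^4 - 64x^3 + 384x^2 - (2053/2)x + 1034
∇ E_{-4} f = 16x^3 - 216x^2 + 976x - 2957/2
E_{-2/3} ∇ E_{-4} f = 16x^3 - 248x^2 + (3856/3)x - 120415/54
D E_{-4} f = 16x^3 - 192x^2 + 768x - 2053/2
∇ E_{-4} f = 16x^3 - 216x^2 + 976x - 2957/2
(E_{-2/3} ∘ ∇ + D + ∇) E_{-4} f = 48x^3 - 656x^2 + (9088/3)x - 255685/54
∇ (E_{-2/3} ∘ ∇ + D + ∇) E_{-4} f = 144x^2 - 1456x + 11200/3
E_{-2/3} ∇ (E_{-2/3} ∘ ∇ + D + ∇) E_{-4} f = 144x^2 - 1648x + 4768
D (E_{-2/3} ∘ ∇ + D + ∇) E_{-4} f = 144x^2 - 1312x + 9088/3
∇ (E_{-2/3} ∘ ∇ + D + ∇) E_{-4} f = 144x^2 - 1456x + 11200/3
(E_{-2/3} ∘ ∇ + D + ∇) (E_{-2/3} ∘ ∇ + D + ∇) E_{-4} f = 432x^2 - 4416x + 34592/3

g(x) = 432x^2 - 4416x + 34592/3


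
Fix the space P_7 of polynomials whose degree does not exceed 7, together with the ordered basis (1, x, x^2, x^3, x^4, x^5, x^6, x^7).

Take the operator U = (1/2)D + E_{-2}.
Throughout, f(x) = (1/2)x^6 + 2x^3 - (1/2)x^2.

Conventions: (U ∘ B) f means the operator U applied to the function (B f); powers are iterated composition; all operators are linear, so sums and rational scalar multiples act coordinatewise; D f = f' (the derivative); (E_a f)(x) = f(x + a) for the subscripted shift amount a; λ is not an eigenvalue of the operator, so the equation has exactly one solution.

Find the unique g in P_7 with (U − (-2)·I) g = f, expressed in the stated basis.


write g with unknown coordinates in the stated basis and equate coefficients in (U − (-2)·I) g = f
solving from the highest basis element down gives g = (1/6)x^6 + (1/2)x^5 - (25/12)x^4 - (23/18)x^3 + (175/12)x^2 - (187/36)x - 2713/216
check: U g = (1/6)x^6 - x^5 + (25/6)x^4 + (41/9)x^3 - (89/3)x^2 + (187/18)x + 2713/108
so U g − (-2)·g = (1/2)x^6 + 2x^3 - (1/2)x^2 = f ✓

the image equals g(x) = (1/6)x^6 + (1/2)x^5 - (25/12)x^4 - (23/18)x^3 + (175/12)x^2 - (187/36)x - 2713/216


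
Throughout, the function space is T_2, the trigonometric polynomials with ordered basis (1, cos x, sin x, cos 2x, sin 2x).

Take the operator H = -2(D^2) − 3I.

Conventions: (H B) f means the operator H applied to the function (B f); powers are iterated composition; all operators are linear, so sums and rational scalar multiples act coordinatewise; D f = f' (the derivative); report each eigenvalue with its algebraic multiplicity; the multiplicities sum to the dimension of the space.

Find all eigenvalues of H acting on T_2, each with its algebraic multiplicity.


λ = -3 (multiplicity 1), λ = -1 (multiplicity 2), λ = 5 (multiplicity 2)

image of 1: -3
image of cos x: -cos x
image of sin x: -sin x
image of cos 2x: 5cos 2x
image of sin 2x: 5sin 2x
the matrix is diagonal; its diagonal is (-3, -1, -1, 5, 5)
for a triangular matrix the eigenvalues are the diagonal entries, with algebraic multiplicity their repetition count


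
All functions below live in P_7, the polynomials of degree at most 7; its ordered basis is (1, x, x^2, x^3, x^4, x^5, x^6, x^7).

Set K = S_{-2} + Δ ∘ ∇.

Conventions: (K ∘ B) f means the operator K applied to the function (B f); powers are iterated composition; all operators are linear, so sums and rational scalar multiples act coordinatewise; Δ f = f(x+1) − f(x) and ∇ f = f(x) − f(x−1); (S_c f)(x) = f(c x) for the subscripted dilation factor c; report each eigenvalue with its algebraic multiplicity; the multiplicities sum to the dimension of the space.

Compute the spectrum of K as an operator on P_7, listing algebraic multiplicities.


λ = -128 (multiplicity 1), λ = -32 (multiplicity 1), λ = -8 (multiplicity 1), λ = -2 (multiplicity 1), λ = 1 (multiplicity 1), λ = 4 (multiplicity 1), λ = 16 (multiplicity 1), λ = 64 (multiplicity 1)

image of 1: 1
image of x: -2x
image of x^2: 4x^2 + 2
image of x^3: -8x^3 + 6x
image of x^4: 16x^4 + 12x^2 + 2
image of x^5: -32x^5 + 20x^3 + 10x
image of x^6: 64x^6 + 30x^4 + 30x^2 + 2
image of x^7: -128x^7 + 42x^5 + 70x^3 + 14x
the matrix is upper triangular; its diagonal is (1, -2, 4, -8, 16, -32, 64, -128)
for a triangular matrix the eigenvalues are the diagonal entries, with algebraic multiplicity their repetition count


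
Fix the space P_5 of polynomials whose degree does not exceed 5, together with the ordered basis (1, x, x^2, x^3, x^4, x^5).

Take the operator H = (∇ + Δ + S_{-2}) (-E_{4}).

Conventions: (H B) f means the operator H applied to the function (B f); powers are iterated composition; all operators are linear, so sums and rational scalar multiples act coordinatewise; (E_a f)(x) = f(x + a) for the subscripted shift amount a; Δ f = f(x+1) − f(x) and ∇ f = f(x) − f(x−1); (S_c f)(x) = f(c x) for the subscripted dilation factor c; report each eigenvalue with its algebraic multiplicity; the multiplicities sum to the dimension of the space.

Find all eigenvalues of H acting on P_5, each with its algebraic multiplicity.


λ = -16 (multiplicity 1), λ = -4 (multiplicity 1), λ = -1 (multiplicity 1), λ = 2 (multiplicity 1), λ = 8 (multiplicity 1), λ = 32 (multiplicity 1)

image of 1: -1
image of x: 2x - 6
image of x^2: -4x^2 + 12x - 32
image of x^3: 8x^3 - 54x^2 + 48x - 162
image of x^4: -16x^4 + 120x^3 - 480x^2 + 120x - 800
image of x^5: 32x^5 - 330x^4 + 1120x^3 - 3540x^2 - 160x - 3906
the matrix is upper triangular; its diagonal is (-1, 2, -4, 8, -16, 32)
for a triangular matrix the eigenvalues are the diagonal entries, with algebraic multiplicity their repetition count


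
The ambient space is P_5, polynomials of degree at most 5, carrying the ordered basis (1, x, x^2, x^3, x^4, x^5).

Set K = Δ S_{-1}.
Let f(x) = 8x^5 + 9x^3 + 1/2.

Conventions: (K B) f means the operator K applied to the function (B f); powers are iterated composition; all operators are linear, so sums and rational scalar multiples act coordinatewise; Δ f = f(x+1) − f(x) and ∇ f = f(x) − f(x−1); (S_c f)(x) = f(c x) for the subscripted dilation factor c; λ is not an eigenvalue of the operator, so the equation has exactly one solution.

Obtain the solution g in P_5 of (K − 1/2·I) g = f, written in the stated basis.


the result is g(x) = -16x^5 + 160x^4 + 1582x^3 - 7252x^2 - 37060x + 56803

write g with unknown coordinates in the stated basis and equate coefficients in (K − 1/2·I) g = f
solving from the highest basis element down gives g = -16x^5 + 160x^4 + 1582x^3 - 7252x^2 - 37060x + 56803
check: K g = 80x^4 + 800x^3 - 3626x^2 - 18530x + 28402
so K g − 1/2·g = 8x^5 + 9x^3 + 1/2 = f ✓


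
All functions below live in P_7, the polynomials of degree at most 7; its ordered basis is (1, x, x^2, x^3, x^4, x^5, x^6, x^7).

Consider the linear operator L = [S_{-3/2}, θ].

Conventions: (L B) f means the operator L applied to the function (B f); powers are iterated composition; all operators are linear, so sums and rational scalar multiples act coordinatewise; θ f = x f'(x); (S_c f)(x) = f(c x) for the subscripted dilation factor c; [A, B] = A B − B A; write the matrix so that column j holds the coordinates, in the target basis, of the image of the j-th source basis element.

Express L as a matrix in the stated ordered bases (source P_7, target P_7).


the matrix is [[0, 0, 0, 0, 0, 0, 0, 0]; [0, 0, 0, 0, 0, 0, 0, 0]; [0, 0, 0, 0, 0, 0, 0, 0]; [0, 0, 0, 0, 0, 0, 0, 0]; [0, 0, 0, 0, 0, 0, 0, 0]; [0, 0, 0, 0, 0, 0, 0, 0]; [0, 0, 0, 0, 0, 0, 0, 0]; [0, 0, 0, 0, 0, 0, 0, 0]] (rows listed top to bottom)

image of 1: 0
image of x: 0
image of x^2: 0
image of x^3: 0
image of x^4: 0
image of x^5: 0
image of x^6: 0
image of x^7: 0
each image's coordinates form column j of the matrix


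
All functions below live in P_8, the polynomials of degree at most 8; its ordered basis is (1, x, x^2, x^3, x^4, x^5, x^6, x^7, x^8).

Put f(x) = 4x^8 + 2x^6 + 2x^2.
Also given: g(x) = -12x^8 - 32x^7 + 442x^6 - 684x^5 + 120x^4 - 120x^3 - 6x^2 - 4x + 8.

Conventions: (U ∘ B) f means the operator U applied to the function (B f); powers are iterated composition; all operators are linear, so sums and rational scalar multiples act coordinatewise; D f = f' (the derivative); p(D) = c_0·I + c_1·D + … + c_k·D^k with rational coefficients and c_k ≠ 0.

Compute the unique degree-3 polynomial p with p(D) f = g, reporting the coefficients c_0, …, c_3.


D^0 f = 4x^8 + 2x^6 + 2x^2
D^1 f = 32x^7 + 12x^5 + 4x
D^2 f = 224x^6 + 60x^4 + 4
D^3 f = 1344x^5 + 240x^3
matching coefficients of g against c_0 f + c_1 Df + … from the top degree down determines the c_i
solution: c_0 = -3, c_1 = -1, c_2 = 2, c_3 = -1/2

c_0 = -3, c_1 = -1, c_2 = 2, c_3 = -1/2


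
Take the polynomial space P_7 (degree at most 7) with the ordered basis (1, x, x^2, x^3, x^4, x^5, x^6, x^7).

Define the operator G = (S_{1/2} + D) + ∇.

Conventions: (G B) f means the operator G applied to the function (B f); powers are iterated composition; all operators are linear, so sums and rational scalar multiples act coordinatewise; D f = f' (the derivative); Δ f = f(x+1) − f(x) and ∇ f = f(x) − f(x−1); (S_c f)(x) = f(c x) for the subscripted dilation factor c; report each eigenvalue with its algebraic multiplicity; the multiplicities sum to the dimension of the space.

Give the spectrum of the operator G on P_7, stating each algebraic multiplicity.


image of 1: 1
image of x: (1/2)x + 2
image of x^2: (1/4)x^2 + 4x - 1
image of x^3: (1/8)x^3 + 6x^2 - 3x + 1
image of x^4: (1/16)x^4 + 8x^3 - 6x^2 + 4x - 1
image of x^5: (1/32)x^5 + 10x^4 - 10x^3 + 10x^2 - 5x + 1
image of x^6: (1/64)x^6 + 12x^5 - 15x^4 + 20x^3 - 15x^2 + 6x - 1
image of x^7: (1/128)x^7 + 14x^6 - 21x^5 + 35x^4 - 35x^3 + 21x^2 - 7x + 1
the matrix is upper triangular; its diagonal is (1, 1/2, 1/4, 1/8, 1/16, 1/32, 1/64, 1/128)
for a triangular matrix the eigenvalues are the diagonal entries, with algebraic multiplicity their repetition count

λ = 1/128 (multiplicity 1), λ = 1/64 (multiplicity 1), λ = 1/32 (multiplicity 1), λ = 1/16 (multiplicity 1), λ = 1/8 (multiplicity 1), λ = 1/4 (multiplicity 1), λ = 1/2 (multiplicity 1), λ = 1 (multiplicity 1)


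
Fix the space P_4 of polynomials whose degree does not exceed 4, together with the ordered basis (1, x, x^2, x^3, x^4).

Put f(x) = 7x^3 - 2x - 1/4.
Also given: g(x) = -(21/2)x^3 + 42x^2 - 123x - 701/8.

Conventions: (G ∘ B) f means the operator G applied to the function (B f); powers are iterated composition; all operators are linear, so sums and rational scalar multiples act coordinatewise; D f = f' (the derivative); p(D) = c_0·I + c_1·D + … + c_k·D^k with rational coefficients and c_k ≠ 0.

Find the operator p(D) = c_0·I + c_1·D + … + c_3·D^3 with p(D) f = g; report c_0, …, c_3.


D^0 f = 7x^3 - 2x - 1/4
D^1 f = 21x^2 - 2
D^2 f = 42x
D^3 f = 42
matching coefficients of g against c_0 f + c_1 Df + … from the top degree down determines the c_i
solution: c_0 = -3/2, c_1 = 2, c_2 = -3, c_3 = -2

c_0 = -3/2, c_1 = 2, c_2 = -3, c_3 = -2


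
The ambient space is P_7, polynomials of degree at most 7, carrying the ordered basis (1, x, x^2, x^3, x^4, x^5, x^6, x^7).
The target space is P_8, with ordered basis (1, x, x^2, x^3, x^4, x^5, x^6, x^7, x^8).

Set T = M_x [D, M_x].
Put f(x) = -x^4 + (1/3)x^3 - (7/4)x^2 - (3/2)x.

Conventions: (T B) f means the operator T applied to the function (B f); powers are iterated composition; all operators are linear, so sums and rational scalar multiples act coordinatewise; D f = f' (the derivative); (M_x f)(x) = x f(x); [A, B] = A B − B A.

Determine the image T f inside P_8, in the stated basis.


M_x f = -x^5 + (1/3)x^4 - (7/4)x^3 - (3/2)x^2
D M_x f = -5x^4 + (4/3)x^3 - (21/4)x^2 - 3x
D f = -4x^3 + x^2 - (7/2)x - 3/2
M_x D f = -4x^4 + x^3 - (7/2)x^2 - (3/2)x
[D, M_x] f = -x^4 + (1/3)x^3 - (7/4)x^2 - (3/2)x
M_x [D, M_x] f = -x^5 + (1/3)x^4 - (7/4)x^3 - (3/2)x^2

g(x) = -x^5 + (1/3)x^4 - (7/4)x^3 - (3/2)x^2


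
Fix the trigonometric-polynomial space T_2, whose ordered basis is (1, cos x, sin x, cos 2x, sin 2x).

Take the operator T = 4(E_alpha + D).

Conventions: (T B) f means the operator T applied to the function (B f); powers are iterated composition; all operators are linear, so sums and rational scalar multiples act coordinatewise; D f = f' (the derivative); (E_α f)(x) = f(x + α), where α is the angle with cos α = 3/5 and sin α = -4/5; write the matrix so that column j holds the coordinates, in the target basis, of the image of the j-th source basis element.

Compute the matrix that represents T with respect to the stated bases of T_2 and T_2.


the matrix is [[4, 0, 0, 0, 0]; [0, 12/5, 4/5, 0, 0]; [0, -4/5, 12/5, 0, 0]; [0, 0, 0, -28/25, 104/25]; [0, 0, 0, -104/25, -28/25]] (rows listed top to bottom)

image of 1: 4
image of cos x: (12/5)cos x - (4/5)sin x
image of sin x: (4/5)cos x + (12/5)sin x
image of cos 2x: -(28/25)cos 2x - (104/25)sin 2x
image of sin 2x: (104/25)cos 2x - (28/25)sin 2x
each image's coordinates form column j of the matrix


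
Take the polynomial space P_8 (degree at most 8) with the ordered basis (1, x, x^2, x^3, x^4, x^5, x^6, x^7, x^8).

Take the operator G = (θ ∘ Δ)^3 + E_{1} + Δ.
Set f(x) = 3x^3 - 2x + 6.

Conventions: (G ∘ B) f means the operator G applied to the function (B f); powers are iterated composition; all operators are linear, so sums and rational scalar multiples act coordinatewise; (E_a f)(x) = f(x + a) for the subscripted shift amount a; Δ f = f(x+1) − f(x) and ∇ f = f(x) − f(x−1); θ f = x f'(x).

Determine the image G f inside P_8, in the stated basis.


Δ f = 9x^2 + 9x + 1
θ Δ f = 18x^2 + 9x
Δ (θ ∘ Δ) f = 36x + 27
θ Δ (θ ∘ Δ) f = 36x
Δ (θ ∘ Δ) (θ ∘ Δ) f = 36
θ Δ (θ ∘ Δ) (θ ∘ Δ) f = 0
E_{1} f = 3x^3 + 9x^2 + 7x + 7
Δ f = 9x^2 + 9x + 1
((θ ∘ Δ)^3 + E_{1} + Δ) f = 3x^3 + 18x^2 + 16x + 8

the result is g(x) = 3x^3 + 18x^2 + 16x + 8


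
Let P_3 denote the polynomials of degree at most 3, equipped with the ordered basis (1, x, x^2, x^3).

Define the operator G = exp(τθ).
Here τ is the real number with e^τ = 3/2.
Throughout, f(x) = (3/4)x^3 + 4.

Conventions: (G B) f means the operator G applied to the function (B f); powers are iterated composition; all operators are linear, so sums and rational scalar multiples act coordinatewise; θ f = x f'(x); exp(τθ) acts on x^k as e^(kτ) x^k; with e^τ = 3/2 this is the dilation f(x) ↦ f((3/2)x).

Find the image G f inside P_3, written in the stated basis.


exp(τθ) x^k = e^(kτ) x^k; with e^τ = 3/2 this sends x^k to (3/2)^k x^k
x^3 ↦ 27/8 x^3
applying this coordinatewise to f: exp(τθ) f = (81/32)x^3 + 4

the image equals g(x) = (81/32)x^3 + 4


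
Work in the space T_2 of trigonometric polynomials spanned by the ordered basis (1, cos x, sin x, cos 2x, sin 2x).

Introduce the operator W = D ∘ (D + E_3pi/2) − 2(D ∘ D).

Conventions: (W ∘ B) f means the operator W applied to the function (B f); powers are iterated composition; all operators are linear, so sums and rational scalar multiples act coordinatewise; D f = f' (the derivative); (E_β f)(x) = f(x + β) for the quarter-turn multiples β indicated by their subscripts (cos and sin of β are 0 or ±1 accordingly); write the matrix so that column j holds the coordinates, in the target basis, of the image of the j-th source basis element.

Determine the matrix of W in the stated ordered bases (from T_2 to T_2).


the matrix is [[0, 0, 0, 0, 0]; [0, 2, 0, 0, 0]; [0, 0, 2, 0, 0]; [0, 0, 0, 4, -2]; [0, 0, 0, 2, 4]] (rows listed top to bottom)

image of 1: 0
image of cos x: 2cos x
image of sin x: 2sin x
image of cos 2x: 4cos 2x + 2sin 2x
image of sin 2x: -2cos 2x + 4sin 2x
each image's coordinates form column j of the matrix


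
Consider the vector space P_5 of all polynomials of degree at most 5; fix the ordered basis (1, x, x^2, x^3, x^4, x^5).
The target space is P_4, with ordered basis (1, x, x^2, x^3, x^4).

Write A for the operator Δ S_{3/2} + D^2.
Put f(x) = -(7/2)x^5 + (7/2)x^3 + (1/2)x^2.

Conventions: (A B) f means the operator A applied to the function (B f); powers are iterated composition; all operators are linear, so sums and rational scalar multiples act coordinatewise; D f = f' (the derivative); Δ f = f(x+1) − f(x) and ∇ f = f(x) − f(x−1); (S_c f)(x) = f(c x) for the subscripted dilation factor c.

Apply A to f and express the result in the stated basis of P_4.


S_{3/2} f = -(1701/64)x^5 + (189/16)x^3 + (9/8)x^2
Δ S_{3/2} f = -(8505/64)x^4 - (8505/32)x^3 - (7371/32)x^2 - (6093/64)x - 873/64
D f = -(35/2)x^4 + (21/2)x^2 + x
D D f = -70x^3 + 21x + 1
(Δ S_{3/2} + D^2) f = -(8505/64)x^4 - (10745/32)x^3 - (7371/32)x^2 - (4749/64)x - 809/64

the result is g(x) = -(8505/64)x^4 - (10745/32)x^3 - (7371/32)x^2 - (4749/64)x - 809/64


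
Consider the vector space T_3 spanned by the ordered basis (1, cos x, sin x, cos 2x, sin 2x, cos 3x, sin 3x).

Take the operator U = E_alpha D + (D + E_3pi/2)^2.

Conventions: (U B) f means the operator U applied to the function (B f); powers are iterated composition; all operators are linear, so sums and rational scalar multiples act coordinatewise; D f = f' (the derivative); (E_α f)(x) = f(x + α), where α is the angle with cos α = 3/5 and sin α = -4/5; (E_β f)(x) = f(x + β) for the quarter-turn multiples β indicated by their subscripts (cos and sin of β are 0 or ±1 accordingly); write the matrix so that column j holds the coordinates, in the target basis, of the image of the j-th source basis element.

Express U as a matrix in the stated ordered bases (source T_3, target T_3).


the matrix is [[1, 0, 0, 0, 0, 0, 0]; [0, 4/5, 3/5, 0, 0, 0, 0]; [0, -3/5, 4/5, 0, 0, 0, 0]; [0, 0, 0, -27/25, -114/25, 0, 0]; [0, 0, 0, 114/25, -27/25, 0, 0]; [0, 0, 0, 0, 0, -1868/125, -351/125]; [0, 0, 0, 0, 0, 351/125, -1868/125]] (rows listed top to bottom)

image of 1: 1
image of cos x: (4/5)cos x - (3/5)sin x
image of sin x: (3/5)cos x + (4/5)sin x
image of cos 2x: -(27/25)cos 2x + (114/25)sin 2x
image of sin 2x: -(114/25)cos 2x - (27/25)sin 2x
image of cos 3x: -(1868/125)cos 3x + (351/125)sin 3x
image of sin 3x: -(351/125)cos 3x - (1868/125)sin 3x
each image's coordinates form column j of the matrix


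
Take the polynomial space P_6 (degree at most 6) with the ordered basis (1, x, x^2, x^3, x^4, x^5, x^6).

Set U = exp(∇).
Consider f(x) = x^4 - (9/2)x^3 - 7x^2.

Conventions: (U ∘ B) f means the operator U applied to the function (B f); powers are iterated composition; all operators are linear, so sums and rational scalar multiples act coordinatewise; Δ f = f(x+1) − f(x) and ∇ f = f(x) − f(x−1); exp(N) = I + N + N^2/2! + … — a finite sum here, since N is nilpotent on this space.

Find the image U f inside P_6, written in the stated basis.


g(x) = x^4 - (1/2)x^3 - (41/2)x^2 - 18x + 11/2

order-1 term: 4x^3 - (39/2)x^2 + (7/2)x + 3/2
order-2 term: 6x^2 - (51/2)x + 27/2
order-3 term: 4x - 21/2
order-4 term: 1
the series for exp(∇) f terminates at order 4
exp(∇) f = x^4 - (1/2)x^3 - (41/2)x^2 - 18x + 11/2
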